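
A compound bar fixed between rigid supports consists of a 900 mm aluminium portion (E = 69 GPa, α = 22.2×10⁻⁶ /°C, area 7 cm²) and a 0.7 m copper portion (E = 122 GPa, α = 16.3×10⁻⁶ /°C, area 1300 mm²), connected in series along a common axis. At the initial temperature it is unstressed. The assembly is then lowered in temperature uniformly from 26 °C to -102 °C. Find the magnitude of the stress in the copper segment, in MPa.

Free thermal contraction of the whole bar: Σ αᵢΔT Lᵢ = 22.2×10⁻⁶×128×900 + 16.3×10⁻⁶×128×700 = 4.018 mm.
The walls prevent any net length change, so an axial force P (same in every segment) develops. Compatibility: P · Σ Lᵢ/(AᵢEᵢ) = δ_free.
Σ Lᵢ/(AᵢEᵢ) = 900/(700×69×10³) + 700/(1300×122×10³) = 2.305×10⁻⁵ mm/N.
So P = 4.018 / 2.305×10⁻⁵ = 174.3 kN, tensile.
σ_{copper} = P / A = 174300 / 1300 = 134.1 MPa.

σ ≈ 134 MPa (tensile)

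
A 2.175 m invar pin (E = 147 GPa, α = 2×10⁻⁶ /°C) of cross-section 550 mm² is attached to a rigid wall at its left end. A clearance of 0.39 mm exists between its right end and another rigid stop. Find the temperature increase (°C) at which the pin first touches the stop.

ΔT ≈ 89.7 °C

Contact occurs when the free expansion equals the gap: αΔT L = 0.39 mm.
So ΔT = g/(αL) = 0.39/(2×10⁻⁶ × 2175) = 89.66 °C.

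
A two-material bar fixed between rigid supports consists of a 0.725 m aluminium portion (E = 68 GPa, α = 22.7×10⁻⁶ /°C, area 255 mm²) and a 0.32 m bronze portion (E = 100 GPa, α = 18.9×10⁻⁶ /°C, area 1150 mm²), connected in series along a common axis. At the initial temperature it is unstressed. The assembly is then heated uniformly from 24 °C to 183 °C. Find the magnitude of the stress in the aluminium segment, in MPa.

σ ≈ 315 MPa (compressive)

If the supports were absent, the total length change would be Σ αᵢΔT Lᵢ = 22.7×10⁻⁶×159×725 + 18.9×10⁻⁶×159×320 = 3.578 mm.
Since the ends are fixed, an axial force P builds up, equal in every segment, with P · Σ Lᵢ/(AᵢEᵢ) = δ_free.
Σ Lᵢ/(AᵢEᵢ) = 725/(255×68×10³) + 320/(1150×100×10³) = 4.459×10⁻⁵ mm/N.
Hence P = δ_free / Σ(L/AE) = 3.578/4.459×10⁻⁵ = 80.24 kN (compressive).
σ_{aluminium} = P / A = 80240 / 255 = 314.7 MPa.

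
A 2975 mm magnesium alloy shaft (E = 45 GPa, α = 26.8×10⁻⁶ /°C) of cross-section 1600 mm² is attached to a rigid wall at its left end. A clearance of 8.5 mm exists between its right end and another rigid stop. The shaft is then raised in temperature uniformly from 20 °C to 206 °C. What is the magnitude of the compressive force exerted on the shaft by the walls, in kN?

Unrestrained expansion: δ_free = αΔT L = 26.8×10⁻⁶ × 186 × 2975 = 14.83 mm.
This exceeds the 8.5 mm gap, so the wall pushes back. The portion of expansion that must be recovered elastically is δ_free − gap = 14.83 − 8.5 = 6.33 mm.
So σ = E(δ_free − g)/L = 45×10³ × 6.33/2975 = 95.74 MPa.
P = σA = 95.74 × 1600 = 153.2 kN.

P ≈ 153 kN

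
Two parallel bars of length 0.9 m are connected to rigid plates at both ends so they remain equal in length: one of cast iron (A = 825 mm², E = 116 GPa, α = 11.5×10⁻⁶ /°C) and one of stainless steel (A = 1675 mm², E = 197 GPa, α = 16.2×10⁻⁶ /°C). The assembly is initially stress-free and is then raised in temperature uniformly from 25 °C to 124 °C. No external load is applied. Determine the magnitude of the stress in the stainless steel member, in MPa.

Equilibrium of a rigid end plate with no external load gives equal and opposite internal forces ±P in the two members. Since α_{stainless steel} > α_{cast iron}, heating drives the stainless steel into compression and the cast iron into tension.
Equating the net (thermal + elastic) strains gives |α₁ − α₂|·ΔT = P·[1/(A₁E₁) + 1/(A₂E₂)].
|α₁ − α₂|·ΔT = 4.7×10⁻⁶ × 99 = 0.0004653.
1/(A₁E₁) + 1/(A₂E₂) = 1/(825×116×10³) + 1/(1675×197×10³) = 1.348×10⁻⁸ N⁻¹.
P = 0.0004653 / 1.348×10⁻⁸ = 34520 N = 34.52 kN.
σ_{stainless steel} = P/A₂ = 34520/1675 = 20.61 MPa, compressive.

σ ≈ 20.6 MPa (compressive)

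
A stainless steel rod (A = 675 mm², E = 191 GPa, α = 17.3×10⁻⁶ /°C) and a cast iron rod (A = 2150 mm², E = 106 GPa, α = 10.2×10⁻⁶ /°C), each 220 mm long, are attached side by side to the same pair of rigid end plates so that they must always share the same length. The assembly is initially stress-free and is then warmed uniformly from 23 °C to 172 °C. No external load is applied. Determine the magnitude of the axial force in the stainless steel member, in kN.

P ≈ 87.1 kN (compressive in the stainless steel)

Equilibrium of a rigid end plate with no external load gives equal and opposite internal forces ±P in the two members. Since α_{stainless steel} > α_{cast iron}, heating drives the stainless steel into compression and the cast iron into tension.
Compatibility of the two members (thermal + elastic change equal): (α₁ − α₂)ΔT = P·[1/(A₁E₁) + 1/(A₂E₂)].
|α₁ − α₂|·ΔT = 7.1×10⁻⁶ × 149 = 0.001058.
1/(A₁E₁) + 1/(A₂E₂) = 1/(675×191×10³) + 1/(2150×106×10³) = 1.214×10⁻⁸ N⁻¹.
P = 0.001058 / 1.214×10⁻⁸ = 87110 N = 87.11 kN.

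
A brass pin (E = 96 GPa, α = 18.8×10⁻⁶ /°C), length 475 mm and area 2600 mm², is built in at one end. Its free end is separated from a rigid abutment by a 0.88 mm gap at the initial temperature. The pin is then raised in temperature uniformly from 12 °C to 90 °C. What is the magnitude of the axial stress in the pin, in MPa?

σ ≈ 0 MPa

Unrestrained expansion: δ_free = αΔT L = 18.8×10⁻⁶ × 78 × 475 = 0.6965 mm.
Since δ_free = 0.697 mm is less than the 0.88 mm gap, the pin never touches the wall. No axial force develops.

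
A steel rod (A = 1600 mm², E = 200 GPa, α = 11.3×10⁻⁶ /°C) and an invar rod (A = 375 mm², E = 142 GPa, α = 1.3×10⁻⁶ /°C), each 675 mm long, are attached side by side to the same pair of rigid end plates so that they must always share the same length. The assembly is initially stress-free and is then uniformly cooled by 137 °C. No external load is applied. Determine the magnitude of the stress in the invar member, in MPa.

The steel has the larger α, so on cooling it would change length more than the invar if both were free. The rigid plates force a common final length, so the steel is put into tension and the invar into compression, with equal and opposite forces P (no external load).
Compatibility of the two members (thermal + elastic change equal): (α₁ − α₂)ΔT = P·[1/(A₁E₁) + 1/(A₂E₂)].
|α₁ − α₂|·ΔT = 10×10⁻⁶ × 137 = 0.00137.
1/(A₁E₁) + 1/(A₂E₂) = 1/(1600×200×10³) + 1/(375×142×10³) = 2.19×10⁻⁸ N⁻¹.
P = 0.00137 / 2.19×10⁻⁸ = 62540 N = 62.54 kN.
σ_{invar} = P/A₂ = 62540/375 = 166.8 MPa, compressive.

σ ≈ 167 MPa (compressive)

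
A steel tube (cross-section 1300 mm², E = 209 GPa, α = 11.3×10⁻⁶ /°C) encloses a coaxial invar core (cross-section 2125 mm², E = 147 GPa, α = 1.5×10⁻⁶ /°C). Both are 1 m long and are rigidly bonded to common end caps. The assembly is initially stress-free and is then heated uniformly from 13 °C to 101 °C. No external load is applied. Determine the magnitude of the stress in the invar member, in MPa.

σ ≈ 59 MPa (tensile)

The steel has the larger α, so on heating it would change length more than the invar if both were free. The rigid plates force a common final length, so the steel is put into compression and the invar into tension, with equal and opposite forces P (no external load).
Setting the final lengths equal and cancelling L: (α₁ − α₂)ΔT = P/(A₁E₁) + P/(A₂E₂).
|α₁ − α₂|·ΔT = 9.8×10⁻⁶ × 88 = 0.0008624.
1/(A₁E₁) + 1/(A₂E₂) = 1/(1300×209×10³) + 1/(2125×147×10³) = 6.882×10⁻⁹ N⁻¹.
P = 0.0008624 / 6.882×10⁻⁹ = 125300 N = 125.3 kN.
σ_{invar} = P/A₂ = 125300/2125 = 58.97 MPa, tensile.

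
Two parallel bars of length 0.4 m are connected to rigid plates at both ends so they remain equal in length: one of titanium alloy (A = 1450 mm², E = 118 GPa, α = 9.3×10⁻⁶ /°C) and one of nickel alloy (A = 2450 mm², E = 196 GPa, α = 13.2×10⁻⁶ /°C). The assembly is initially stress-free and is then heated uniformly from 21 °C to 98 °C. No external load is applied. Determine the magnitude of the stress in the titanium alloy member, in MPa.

Equilibrium of a rigid end plate with no external load gives equal and opposite internal forces ±P in the two members. Since α_{nickel alloy} > α_{titanium alloy}, heating drives the nickel alloy into compression and the titanium alloy into tension.
Equating the net (thermal + elastic) strains gives |α₁ − α₂|·ΔT = P·[1/(A₁E₁) + 1/(A₂E₂)].
|α₁ − α₂|·ΔT = 3.9×10⁻⁶ × 77 = 0.0003003.
1/(A₁E₁) + 1/(A₂E₂) = 1/(1450×118×10³) + 1/(2450×196×10³) = 7.927×10⁻⁹ N⁻¹.
So P = 0.0003003 / 7.927×10⁻⁹ = 37.88 kN.
σ_{titanium alloy} = P/A₁ = 37880/1450 = 26.13 MPa, tensile.

σ ≈ 26.1 MPa (tensile)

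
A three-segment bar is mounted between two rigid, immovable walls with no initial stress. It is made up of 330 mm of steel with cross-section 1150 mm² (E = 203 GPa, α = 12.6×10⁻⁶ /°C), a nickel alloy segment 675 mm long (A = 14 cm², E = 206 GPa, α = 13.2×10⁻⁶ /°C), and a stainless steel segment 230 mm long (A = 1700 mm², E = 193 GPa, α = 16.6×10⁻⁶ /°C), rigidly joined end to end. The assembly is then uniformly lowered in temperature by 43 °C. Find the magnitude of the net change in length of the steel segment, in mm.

If the supports were absent, the total length change would be Σ αᵢΔT Lᵢ = 12.6×10⁻⁶×43×330 + 13.2×10⁻⁶×43×675 + 16.6×10⁻⁶×43×230 = 0.7261 mm.
The walls prevent any net length change, so an axial force P (same in every segment) develops. Compatibility: P · Σ Lᵢ/(AᵢEᵢ) = δ_free.
Σ Lᵢ/(AᵢEᵢ) = 330/(1150×203×10³) + 675/(1400×206×10³) + 230/(1700×193×10³) = 4.455×10⁻⁶ mm/N.
So P = 0.7261 / 4.455×10⁻⁶ = 163 kN, tensile.
For the steel segment, free thermal change = 12.6×10⁻⁶×43×330 = 0.1788 mm and elastic change from P = 163000×330/(1150×203×10³) = 0.2304 mm; these oppose, so the net change is 0.0516 mm (segment lengthens).

|ΔL| ≈ 0.0516 mm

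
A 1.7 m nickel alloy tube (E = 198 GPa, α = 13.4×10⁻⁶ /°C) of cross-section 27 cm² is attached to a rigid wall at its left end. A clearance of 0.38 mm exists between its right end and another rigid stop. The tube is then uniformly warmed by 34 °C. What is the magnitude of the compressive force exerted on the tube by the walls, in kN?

P ≈ 124 kN

Unrestrained expansion: δ_free = αΔT L = 13.4×10⁻⁶ × 34 × 1700 = 0.7745 mm.
The gap closes (δ_free > 0.38 mm) and the wall then resists a further 0.7745 − 0.38 = 0.3945 mm of expansion.
So σ = E(δ_free − g)/L = 198×10³ × 0.3945/1700 = 45.95 MPa.
P = σA = 45.95 × 2700 = 124.1 kN.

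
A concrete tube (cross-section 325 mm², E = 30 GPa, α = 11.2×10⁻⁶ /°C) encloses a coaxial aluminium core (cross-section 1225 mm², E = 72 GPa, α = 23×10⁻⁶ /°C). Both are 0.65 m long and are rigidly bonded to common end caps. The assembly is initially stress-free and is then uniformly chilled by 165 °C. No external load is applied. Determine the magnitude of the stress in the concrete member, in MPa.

Equilibrium of a rigid end plate with no external load gives equal and opposite internal forces ±P in the two members. Since α_{aluminium} > α_{concrete}, cooling drives the aluminium into tension and the concrete into compression.
Setting the final lengths equal and cancelling L: (α₁ − α₂)ΔT = P/(A₁E₁) + P/(A₂E₂).
|α₁ − α₂|·ΔT = 11.8×10⁻⁶ × 165 = 0.001947.
1/(A₁E₁) + 1/(A₂E₂) = 1/(325×30×10³) + 1/(1225×72×10³) = 1.139×10⁻⁷ N⁻¹.
So P = 0.001947 / 1.139×10⁻⁷ = 17.09 kN.
σ_{concrete} = P/A₁ = 17090/325 = 52.6 MPa, compressive.

σ ≈ 52.6 MPa (compressive)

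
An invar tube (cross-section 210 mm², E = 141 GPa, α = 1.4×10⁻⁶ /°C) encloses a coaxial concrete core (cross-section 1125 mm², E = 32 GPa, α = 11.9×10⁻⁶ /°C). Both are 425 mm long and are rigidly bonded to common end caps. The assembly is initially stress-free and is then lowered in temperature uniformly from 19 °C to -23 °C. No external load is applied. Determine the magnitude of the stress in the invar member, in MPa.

σ ≈ 34.1 MPa (compressive)

The concrete has the larger α, so on cooling it would change length more than the invar if both were free. The rigid plates force a common final length, so the concrete is put into tension and the invar into compression, with equal and opposite forces P (no external load).
Setting the final lengths equal and cancelling L: (α₁ − α₂)ΔT = P/(A₁E₁) + P/(A₂E₂).
|α₁ − α₂|·ΔT = 10.5×10⁻⁶ × 42 = 0.000441.
1/(A₁E₁) + 1/(A₂E₂) = 1/(210×141×10³) + 1/(1125×32×10³) = 6.155×10⁻⁸ N⁻¹.
So P = 0.000441 / 6.155×10⁻⁸ = 7.165 kN.
σ_{invar} = P/A₁ = 7165/210 = 34.12 MPa, compressive.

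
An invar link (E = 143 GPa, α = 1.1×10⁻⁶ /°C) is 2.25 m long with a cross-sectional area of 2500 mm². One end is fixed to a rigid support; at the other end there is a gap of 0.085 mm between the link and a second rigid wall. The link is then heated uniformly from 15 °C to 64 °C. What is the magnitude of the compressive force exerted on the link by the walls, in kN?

P ≈ 5.76 kN

Unrestrained expansion: δ_free = αΔT L = 1.1×10⁻⁶ × 49 × 2250 = 0.1213 mm.
The gap closes (δ_free > 0.085 mm) and the wall then resists a further 0.1213 − 0.085 = 0.03628 mm of expansion.
So σ = E(δ_free − g)/L = 143×10³ × 0.03628/2250 = 2.305 MPa.
P = σA = 2.305 × 2500 = 5.764 kN.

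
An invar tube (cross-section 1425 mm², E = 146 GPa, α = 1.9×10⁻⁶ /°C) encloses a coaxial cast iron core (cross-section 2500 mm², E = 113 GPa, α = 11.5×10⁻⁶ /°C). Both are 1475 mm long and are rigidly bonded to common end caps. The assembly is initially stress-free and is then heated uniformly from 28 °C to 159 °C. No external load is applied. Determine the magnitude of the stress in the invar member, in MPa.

The cast iron has the larger α, so on heating it would change length more than the invar if both were free. The rigid plates force a common final length, so the cast iron is put into compression and the invar into tension, with equal and opposite forces P (no external load).
Compatibility of the two members (thermal + elastic change equal): (α₁ − α₂)ΔT = P·[1/(A₁E₁) + 1/(A₂E₂)].
|α₁ − α₂|·ΔT = 9.6×10⁻⁶ × 131 = 0.001258.
1/(A₁E₁) + 1/(A₂E₂) = 1/(1425×146×10³) + 1/(2500×113×10³) = 8.346×10⁻⁹ N⁻¹.
So P = 0.001258 / 8.346×10⁻⁹ = 150.7 kN.
σ_{invar} = P/A₁ = 150700/1425 = 105.7 MPa, tensile.

σ ≈ 106 MPa (tensile)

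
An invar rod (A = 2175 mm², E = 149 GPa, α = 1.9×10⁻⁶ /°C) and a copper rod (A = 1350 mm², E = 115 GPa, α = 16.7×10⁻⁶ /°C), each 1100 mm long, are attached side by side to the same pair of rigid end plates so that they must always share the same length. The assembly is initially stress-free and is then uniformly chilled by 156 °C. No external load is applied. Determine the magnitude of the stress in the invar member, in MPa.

σ ≈ 111 MPa (compressive)

The copper has the larger α, so on cooling it would change length more than the invar if both were free. The rigid plates force a common final length, so the copper is put into tension and the invar into compression, with equal and opposite forces P (no external load).
Equating the net (thermal + elastic) strains gives |α₁ − α₂|·ΔT = P·[1/(A₁E₁) + 1/(A₂E₂)].
|α₁ − α₂|·ΔT = 14.8×10⁻⁶ × 156 = 0.002309.
1/(A₁E₁) + 1/(A₂E₂) = 1/(2175×149×10³) + 1/(1350×115×10³) = 9.527×10⁻⁹ N⁻¹.
So P = 0.002309 / 9.527×10⁻⁹ = 242.3 kN.
σ_{invar} = P/A₁ = 242300/2175 = 111.4 MPa, compressive.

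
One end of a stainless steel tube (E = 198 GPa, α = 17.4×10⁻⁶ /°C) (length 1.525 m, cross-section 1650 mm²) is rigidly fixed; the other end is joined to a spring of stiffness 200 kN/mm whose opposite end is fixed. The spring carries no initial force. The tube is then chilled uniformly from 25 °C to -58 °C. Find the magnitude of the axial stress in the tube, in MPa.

If the spring were absent the tube would shorten by αΔT L = 17.4×10⁻⁶ × 83 × 1525 = 2.202 mm.
With a force P in the spring, the elastic change of the tube is PL/(AE) and that of the spring is P/k; compatibility requires their sum to equal δ_free.
So P = δ_free / [L/(AE) + 1/k] = 2.202 / [ 1525/(1650×198×10³) + 1/(200×10³) ].
P = 2.202 / 9.668×10⁻⁶ = 227800 N.
σ = P/A = 227800/1650 = 138.1 MPa.

σ ≈ 138 MPa (tensile)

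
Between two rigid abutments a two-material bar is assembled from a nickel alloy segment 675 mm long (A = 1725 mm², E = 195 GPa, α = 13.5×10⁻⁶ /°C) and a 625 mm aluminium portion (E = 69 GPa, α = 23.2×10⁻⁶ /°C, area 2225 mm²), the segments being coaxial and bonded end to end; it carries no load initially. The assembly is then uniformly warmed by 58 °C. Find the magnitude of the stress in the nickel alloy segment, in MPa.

σ ≈ 131 MPa (compressive)

With the walls removed the bar would change length by δ_free = Σ αᵢΔT Lᵢ = 13.5×10⁻⁶×58×675 + 23.2×10⁻⁶×58×625 = 1.37 mm.
The walls prevent any net length change, so an axial force P (same in every segment) develops. Compatibility: P · Σ Lᵢ/(AᵢEᵢ) = δ_free.
The series flexibility is Σ Lᵢ/(AᵢEᵢ) = 675/(1725×195×10³) + 625/(2225×69×10³) = 6.078×10⁻⁶ mm/N.
P = 1.37 / 6.078×10⁻⁶ = 225300 N = 225.3 kN, compressive.
σ_{nickel alloy} = P / A = 225300 / 1725 = 130.6 MPa.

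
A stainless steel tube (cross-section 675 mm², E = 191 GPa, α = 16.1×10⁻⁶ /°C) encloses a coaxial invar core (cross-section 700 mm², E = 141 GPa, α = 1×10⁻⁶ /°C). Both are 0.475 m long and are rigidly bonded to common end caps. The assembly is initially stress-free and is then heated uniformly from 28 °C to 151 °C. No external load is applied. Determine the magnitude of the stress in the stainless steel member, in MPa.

Both members must finish at the same length. With the larger α, the stainless steel tends to over-expand; the plates restrain it, putting the stainless steel in compression and the invar in tension. With no external load the two internal forces are equal and opposite, magnitude P.
Setting the final lengths equal and cancelling L: (α₁ − α₂)ΔT = P/(A₁E₁) + P/(A₂E₂).
|α₁ − α₂|·ΔT = 15.1×10⁻⁶ × 123 = 0.001857.
1/(A₁E₁) + 1/(A₂E₂) = 1/(675×191×10³) + 1/(700×141×10³) = 1.789×10⁻⁸ N⁻¹.
So P = 0.001857 / 1.789×10⁻⁸ = 103.8 kN.
σ_{stainless steel} = P/A₁ = 103800/675 = 153.8 MPa, compressive.

σ ≈ 154 MPa (compressive)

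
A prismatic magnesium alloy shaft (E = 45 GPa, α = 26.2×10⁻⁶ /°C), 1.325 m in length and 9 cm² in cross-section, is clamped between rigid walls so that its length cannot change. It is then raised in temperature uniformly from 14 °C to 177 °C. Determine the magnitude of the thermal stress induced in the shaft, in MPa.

σ ≈ 192 MPa (compressive)

With length fixed, the mechanical strain must cancel the thermal strain αΔT = 26.2×10⁻⁶ × 163 = 4270.6×10⁻⁶.
The stress required to suppress this strain is σ = Eε = 45×10³ × 4270.6×10⁻⁶ = 192.2 MPa, compressive since the shaft is trying to expand.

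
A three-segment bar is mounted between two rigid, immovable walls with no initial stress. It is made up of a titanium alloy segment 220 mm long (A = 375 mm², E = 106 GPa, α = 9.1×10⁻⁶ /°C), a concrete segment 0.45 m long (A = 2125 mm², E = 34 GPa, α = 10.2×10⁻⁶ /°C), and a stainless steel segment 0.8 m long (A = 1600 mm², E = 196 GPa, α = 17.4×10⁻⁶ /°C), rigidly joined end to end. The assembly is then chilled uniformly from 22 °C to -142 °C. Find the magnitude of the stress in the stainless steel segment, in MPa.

σ ≈ 147 MPa (tensile)

With the walls removed the bar would change length by δ_free = Σ αᵢΔT Lᵢ = 9.1×10⁻⁶×164×220 + 10.2×10⁻⁶×164×450 + 17.4×10⁻⁶×164×800 = 3.364 mm.
The rigid supports impose zero overall length change; the single axial force P common to all segments must satisfy P Σ Lᵢ/(AᵢEᵢ) = δ_free.
Σ Lᵢ/(AᵢEᵢ) = 220/(375×106×10³) + 450/(2125×34×10³) + 800/(1600×196×10³) = 1.431×10⁻⁵ mm/N.
P = 3.364 / 1.431×10⁻⁵ = 235000 N = 235 kN, tensile.
σ_{stainless steel} = P / A = 235000 / 1600 = 146.9 MPa.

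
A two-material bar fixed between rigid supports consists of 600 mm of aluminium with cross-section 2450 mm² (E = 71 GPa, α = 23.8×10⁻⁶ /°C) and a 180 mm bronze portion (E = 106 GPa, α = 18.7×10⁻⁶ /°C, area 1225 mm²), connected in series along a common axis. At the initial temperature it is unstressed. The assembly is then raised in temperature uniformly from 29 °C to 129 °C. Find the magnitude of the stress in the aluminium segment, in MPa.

σ ≈ 149 MPa (compressive)

Free thermal expansion of the whole bar: Σ αᵢΔT Lᵢ = 23.8×10⁻⁶×100×600 + 18.7×10⁻⁶×100×180 = 1.765 mm.
The walls prevent any net length change, so an axial force P (same in every segment) develops. Compatibility: P · Σ Lᵢ/(AᵢEᵢ) = δ_free.
The series flexibility is Σ Lᵢ/(AᵢEᵢ) = 600/(2450×71×10³) + 180/(1225×106×10³) = 4.835×10⁻⁶ mm/N.
So P = 1.765 / 4.835×10⁻⁶ = 364.9 kN, compressive.
σ_{aluminium} = P / A = 364900 / 2450 = 148.9 MPa.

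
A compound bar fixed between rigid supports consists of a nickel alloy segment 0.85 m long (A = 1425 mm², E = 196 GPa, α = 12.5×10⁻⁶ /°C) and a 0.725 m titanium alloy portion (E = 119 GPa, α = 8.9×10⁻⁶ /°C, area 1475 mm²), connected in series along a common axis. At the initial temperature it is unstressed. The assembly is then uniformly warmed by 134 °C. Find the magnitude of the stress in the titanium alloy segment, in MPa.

If the supports were absent, the total length change would be Σ αᵢΔT Lᵢ = 12.5×10⁻⁶×134×850 + 8.9×10⁻⁶×134×725 = 2.288 mm.
The rigid supports impose zero overall length change; the single axial force P common to all segments must satisfy P Σ Lᵢ/(AᵢEᵢ) = δ_free.
The series flexibility is Σ Lᵢ/(AᵢEᵢ) = 850/(1425×196×10³) + 725/(1475×119×10³) = 7.174×10⁻⁶ mm/N.
P = 2.288 / 7.174×10⁻⁶ = 319000 N = 319 kN, compressive.
σ_{titanium alloy} = P / A = 319000 / 1475 = 216.3 MPa.

σ ≈ 216 MPa (compressive)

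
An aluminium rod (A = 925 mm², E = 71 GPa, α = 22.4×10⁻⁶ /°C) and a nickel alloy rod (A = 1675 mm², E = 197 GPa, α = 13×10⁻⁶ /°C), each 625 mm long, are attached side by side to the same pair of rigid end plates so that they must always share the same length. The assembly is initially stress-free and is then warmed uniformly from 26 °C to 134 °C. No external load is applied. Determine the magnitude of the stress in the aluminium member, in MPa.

Both members must finish at the same length. With the larger α, the aluminium tends to over-expand; the plates restrain it, putting the aluminium in compression and the nickel alloy in tension. With no external load the two internal forces are equal and opposite, magnitude P.
Compatibility of the two members (thermal + elastic change equal): (α₁ − α₂)ΔT = P·[1/(A₁E₁) + 1/(A₂E₂)].
|α₁ − α₂|·ΔT = 9.4×10⁻⁶ × 108 = 0.001015.
1/(A₁E₁) + 1/(A₂E₂) = 1/(925×71×10³) + 1/(1675×197×10³) = 1.826×10⁻⁸ N⁻¹.
P = 0.001015 / 1.826×10⁻⁸ = 55610 N = 55.61 kN.
σ_{aluminium} = P/A₁ = 55610/925 = 60.11 MPa, compressive.

σ ≈ 60.1 MPa (compressive)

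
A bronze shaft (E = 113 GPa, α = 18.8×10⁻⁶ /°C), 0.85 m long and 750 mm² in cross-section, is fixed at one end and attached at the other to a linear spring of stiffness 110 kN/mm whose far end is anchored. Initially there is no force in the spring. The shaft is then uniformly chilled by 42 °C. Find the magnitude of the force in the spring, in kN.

The unrestrained thermal change is αΔT L = 18.8×10⁻⁶ × 42 × 850 = 0.6712 mm.
With a force P in the spring, the elastic change of the shaft is PL/(AE) and that of the spring is P/k; compatibility requires their sum to equal δ_free.
P [ L/(AE) + 1/k ] = δ_free → P [ 850/(750×113×10³) + 1/(110×10³) ] = 0.6712.
P = 0.6712 / 1.912×10⁻⁵ = 35100 N.

P ≈ 35.1 kN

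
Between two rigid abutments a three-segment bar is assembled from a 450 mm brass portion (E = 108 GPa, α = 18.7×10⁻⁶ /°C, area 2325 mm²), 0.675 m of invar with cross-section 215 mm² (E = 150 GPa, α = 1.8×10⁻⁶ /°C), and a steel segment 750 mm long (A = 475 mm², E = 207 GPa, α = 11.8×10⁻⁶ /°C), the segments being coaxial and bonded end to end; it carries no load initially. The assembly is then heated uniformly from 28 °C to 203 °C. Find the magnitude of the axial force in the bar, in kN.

Free thermal expansion of the whole bar: Σ αᵢΔT Lᵢ = 18.7×10⁻⁶×175×450 + 1.8×10⁻⁶×175×675 + 11.8×10⁻⁶×175×750 = 3.234 mm.
The rigid supports impose zero overall length change; the single axial force P common to all segments must satisfy P Σ Lᵢ/(AᵢEᵢ) = δ_free.
Σ Lᵢ/(AᵢEᵢ) = 450/(2325×108×10³) + 675/(215×150×10³) + 750/(475×207×10³) = 3.035×10⁻⁵ mm/N.
P = 3.234 / 3.035×10⁻⁵ = 106600 N = 106.6 kN, compressive.

P ≈ 107 kN (compressive)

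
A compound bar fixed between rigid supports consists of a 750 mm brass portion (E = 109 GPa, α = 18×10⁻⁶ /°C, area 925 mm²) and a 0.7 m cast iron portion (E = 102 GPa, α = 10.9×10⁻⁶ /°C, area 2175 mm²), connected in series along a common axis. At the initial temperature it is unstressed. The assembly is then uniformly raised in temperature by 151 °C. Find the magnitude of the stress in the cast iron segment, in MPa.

σ ≈ 138 MPa (compressive)

If the supports were absent, the total length change would be Σ αᵢΔT Lᵢ = 18×10⁻⁶×151×750 + 10.9×10⁻⁶×151×700 = 3.191 mm.
The rigid supports impose zero overall length change; the single axial force P common to all segments must satisfy P Σ Lᵢ/(AᵢEᵢ) = δ_free.
Σ Lᵢ/(AᵢEᵢ) = 750/(925×109×10³) + 700/(2175×102×10³) = 1.059×10⁻⁵ mm/N.
So P = 3.191 / 1.059×10⁻⁵ = 301.2 kN, compressive.
σ_{cast iron} = P / A = 301200 / 2175 = 138.5 MPa.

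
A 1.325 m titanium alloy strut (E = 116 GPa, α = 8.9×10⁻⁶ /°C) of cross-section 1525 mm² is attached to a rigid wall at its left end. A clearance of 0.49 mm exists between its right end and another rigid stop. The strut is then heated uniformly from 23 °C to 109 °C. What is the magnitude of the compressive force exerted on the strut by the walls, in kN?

Unrestrained expansion: δ_free = αΔT L = 8.9×10⁻⁶ × 86 × 1325 = 1.014 mm.
This exceeds the 0.49 mm gap, so the wall pushes back. The portion of expansion that must be recovered elastically is δ_free − gap = 1.014 − 0.49 = 0.5242 mm.
That suppressed elongation corresponds to σ = E·Δ/L = 116×10³ × 0.5242/1325 = 45.89 MPa.
P = σA = 45.89 × 1525 = 69.98 kN.

P ≈ 70 kN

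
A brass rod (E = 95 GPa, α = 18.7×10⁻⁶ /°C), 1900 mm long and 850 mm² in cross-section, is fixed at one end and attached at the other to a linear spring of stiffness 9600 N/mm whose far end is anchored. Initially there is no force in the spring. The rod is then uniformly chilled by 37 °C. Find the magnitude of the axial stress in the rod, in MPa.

σ ≈ 12.1 MPa (tensile)

The unrestrained thermal change is αΔT L = 18.7×10⁻⁶ × 37 × 1900 = 1.315 mm.
With a force P in the spring, the elastic change of the rod is PL/(AE) and that of the spring is P/k; compatibility requires their sum to equal δ_free.
So P = δ_free / [L/(AE) + 1/k] = 1.315 / [ 1900/(850×95×10³) + 1/(9600) ].
P = 1.315 / 0.0001277 = 10290 N.
σ = P/A = 10290/850 = 12.11 MPa.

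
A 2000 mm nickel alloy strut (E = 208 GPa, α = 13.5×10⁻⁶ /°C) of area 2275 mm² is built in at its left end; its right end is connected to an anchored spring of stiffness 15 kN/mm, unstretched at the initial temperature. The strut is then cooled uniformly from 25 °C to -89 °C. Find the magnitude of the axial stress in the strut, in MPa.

σ ≈ 19.1 MPa (tensile)

The unrestrained thermal change is αΔT L = 13.5×10⁻⁶ × 114 × 2000 = 3.078 mm.
With a force P in the spring, the elastic change of the strut is PL/(AE) and that of the spring is P/k; compatibility requires their sum to equal δ_free.
P [ L/(AE) + 1/k ] = δ_free → P [ 2000/(2275×208×10³) + 1/(15×10³) ] = 3.078.
P = 3.078 / 7.089×10⁻⁵ = 43420 N.
σ = P/A = 43420/2275 = 19.08 MPa.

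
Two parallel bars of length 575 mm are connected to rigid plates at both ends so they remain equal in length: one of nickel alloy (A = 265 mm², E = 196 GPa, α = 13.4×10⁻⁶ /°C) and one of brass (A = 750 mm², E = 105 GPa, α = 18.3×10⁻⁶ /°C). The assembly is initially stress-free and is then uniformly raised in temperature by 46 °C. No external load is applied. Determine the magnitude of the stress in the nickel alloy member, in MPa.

The brass has the larger α, so on heating it would change length more than the nickel alloy if both were free. The rigid plates force a common final length, so the brass is put into compression and the nickel alloy into tension, with equal and opposite forces P (no external load).
Equating the net (thermal + elastic) strains gives |α₁ − α₂|·ΔT = P·[1/(A₁E₁) + 1/(A₂E₂)].
|α₁ − α₂|·ΔT = 4.9×10⁻⁶ × 46 = 0.0002254.
1/(A₁E₁) + 1/(A₂E₂) = 1/(265×196×10³) + 1/(750×105×10³) = 3.195×10⁻⁸ N⁻¹.
P = 0.0002254 / 3.195×10⁻⁸ = 7054 N = 7.054 kN.
σ_{nickel alloy} = P/A₁ = 7054/265 = 26.62 MPa, tensile.

σ ≈ 26.6 MPa (tensile)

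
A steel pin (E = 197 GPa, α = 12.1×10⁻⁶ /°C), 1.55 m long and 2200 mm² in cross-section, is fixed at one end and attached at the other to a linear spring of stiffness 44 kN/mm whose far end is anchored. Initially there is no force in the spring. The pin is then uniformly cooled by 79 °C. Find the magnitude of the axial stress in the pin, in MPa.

σ ≈ 25.6 MPa (tensile)

The unrestrained thermal change is αΔT L = 12.1×10⁻⁶ × 79 × 1550 = 1.482 mm.
Let P be the tensile force in the spring. The pin extends elastically by PL/(AE) and the spring stretches by P/k; together these equal δ_free.
So P = δ_free / [L/(AE) + 1/k] = 1.482 / [ 1550/(2200×197×10³) + 1/(44×10³) ].
P = 1.482 / 2.63×10⁻⁵ = 56330 N.
σ = P/A = 56330/2200 = 25.6 MPa.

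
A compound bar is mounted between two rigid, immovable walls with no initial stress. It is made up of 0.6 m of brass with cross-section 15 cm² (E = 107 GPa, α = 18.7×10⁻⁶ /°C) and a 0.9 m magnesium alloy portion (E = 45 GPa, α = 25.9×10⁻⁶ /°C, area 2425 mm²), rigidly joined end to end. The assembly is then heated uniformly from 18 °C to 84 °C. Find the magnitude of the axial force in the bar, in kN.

With the walls removed the bar would change length by δ_free = Σ αᵢΔT Lᵢ = 18.7×10⁻⁶×66×600 + 25.9×10⁻⁶×66×900 = 2.279 mm.
The rigid supports impose zero overall length change; the single axial force P common to all segments must satisfy P Σ Lᵢ/(AᵢEᵢ) = δ_free.
Σ Lᵢ/(AᵢEᵢ) = 600/(1500×107×10³) + 900/(2425×45×10³) = 1.199×10⁻⁵ mm/N.
P = 2.279 / 1.199×10⁻⁵ = 190100 N = 190.1 kN, compressive.

P ≈ 190 kN (compressive)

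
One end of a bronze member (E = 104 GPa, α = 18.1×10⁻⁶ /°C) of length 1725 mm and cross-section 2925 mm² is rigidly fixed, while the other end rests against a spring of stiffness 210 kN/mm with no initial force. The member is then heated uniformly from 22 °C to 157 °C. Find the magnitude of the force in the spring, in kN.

If the spring were absent the member would lengthen by αΔT L = 18.1×10⁻⁶ × 135 × 1725 = 4.215 mm.
With a force P in the spring, the elastic change of the member is PL/(AE) and that of the spring is P/k; compatibility requires their sum to equal δ_free.
So P = δ_free / [L/(AE) + 1/k] = 4.215 / [ 1725/(2925×104×10³) + 1/(210×10³) ].
P = 4.215 / 1.043×10⁻⁵ = 404000 N.

P ≈ 404 kN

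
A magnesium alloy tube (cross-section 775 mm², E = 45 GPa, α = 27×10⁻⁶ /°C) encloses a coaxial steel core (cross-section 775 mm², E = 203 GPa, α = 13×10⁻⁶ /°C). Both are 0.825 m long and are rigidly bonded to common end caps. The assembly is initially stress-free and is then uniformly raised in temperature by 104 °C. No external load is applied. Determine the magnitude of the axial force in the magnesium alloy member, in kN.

P ≈ 41.6 kN (compressive in the magnesium alloy)

Both members must finish at the same length. With the larger α, the magnesium alloy tends to over-expand; the plates restrain it, putting the magnesium alloy in compression and the steel in tension. With no external load the two internal forces are equal and opposite, magnitude P.
Setting the final lengths equal and cancelling L: (α₁ − α₂)ΔT = P/(A₁E₁) + P/(A₂E₂).
|α₁ − α₂|·ΔT = 14×10⁻⁶ × 104 = 0.001456.
1/(A₁E₁) + 1/(A₂E₂) = 1/(775×45×10³) + 1/(775×203×10³) = 3.503×10⁻⁸ N⁻¹.
P = 0.001456 / 3.503×10⁻⁸ = 41560 N = 41.56 kN.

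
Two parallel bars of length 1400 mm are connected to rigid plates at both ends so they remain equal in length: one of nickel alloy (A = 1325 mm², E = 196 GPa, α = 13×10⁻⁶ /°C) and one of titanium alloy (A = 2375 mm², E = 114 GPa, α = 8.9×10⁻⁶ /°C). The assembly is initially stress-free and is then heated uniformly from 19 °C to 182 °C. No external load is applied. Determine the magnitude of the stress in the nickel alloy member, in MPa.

σ ≈ 66.9 MPa (compressive)

The nickel alloy has the larger α, so on heating it would change length more than the titanium alloy if both were free. The rigid plates force a common final length, so the nickel alloy is put into compression and the titanium alloy into tension, with equal and opposite forces P (no external load).
Compatibility of the two members (thermal + elastic change equal): (α₁ − α₂)ΔT = P·[1/(A₁E₁) + 1/(A₂E₂)].
|α₁ − α₂|·ΔT = 4.1×10⁻⁶ × 163 = 0.0006683.
1/(A₁E₁) + 1/(A₂E₂) = 1/(1325×196×10³) + 1/(2375×114×10³) = 7.544×10⁻⁹ N⁻¹.
P = 0.0006683 / 7.544×10⁻⁹ = 88590 N = 88.59 kN.
σ_{nickel alloy} = P/A₁ = 88590/1325 = 66.86 MPa, compressive.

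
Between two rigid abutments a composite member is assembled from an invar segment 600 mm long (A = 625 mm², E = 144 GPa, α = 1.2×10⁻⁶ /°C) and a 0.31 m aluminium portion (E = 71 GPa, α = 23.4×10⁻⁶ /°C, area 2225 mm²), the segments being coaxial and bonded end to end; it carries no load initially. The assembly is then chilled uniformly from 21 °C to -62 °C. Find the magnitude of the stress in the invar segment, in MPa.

σ ≈ 123 MPa (tensile)

Free thermal contraction of the whole bar: Σ αᵢΔT Lᵢ = 1.2×10⁻⁶×83×600 + 23.4×10⁻⁶×83×310 = 0.6618 mm.
Since the ends are fixed, an axial force P builds up, equal in every segment, with P · Σ Lᵢ/(AᵢEᵢ) = δ_free.
Σ Lᵢ/(AᵢEᵢ) = 600/(625×144×10³) + 310/(2225×71×10³) = 8.629×10⁻⁶ mm/N.
Hence P = δ_free / Σ(L/AE) = 0.6618/8.629×10⁻⁶ = 76.7 kN (tensile).
σ_{invar} = P / A = 76700 / 625 = 122.7 MPa.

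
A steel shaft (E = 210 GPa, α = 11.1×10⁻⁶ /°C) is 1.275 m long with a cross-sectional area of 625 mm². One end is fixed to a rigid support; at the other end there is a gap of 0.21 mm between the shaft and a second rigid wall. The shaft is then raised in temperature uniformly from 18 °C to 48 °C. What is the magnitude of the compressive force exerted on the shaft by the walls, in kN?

If the wall were absent the shaft would grow by αΔT L = 11.1×10⁻⁶ × 30 × 1275 = 0.4246 mm.
After closing the 0.21 mm clearance, 0.4246 − 0.21 = 0.2146 mm of expansion remains to be suppressed by the wall.
That suppressed elongation corresponds to σ = E·Δ/L = 210×10³ × 0.2146/1275 = 35.34 MPa.
Force on the wall = σA = 35.34 × 625 mm² = 22.09 kN.

P ≈ 22.1 kN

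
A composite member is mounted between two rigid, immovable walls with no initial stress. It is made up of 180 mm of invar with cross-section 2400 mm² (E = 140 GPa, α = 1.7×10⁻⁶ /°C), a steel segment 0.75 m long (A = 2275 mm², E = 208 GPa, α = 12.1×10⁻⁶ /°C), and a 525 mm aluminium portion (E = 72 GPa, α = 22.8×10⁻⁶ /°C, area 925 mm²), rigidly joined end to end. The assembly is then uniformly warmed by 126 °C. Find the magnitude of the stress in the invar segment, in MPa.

σ ≈ 112 MPa (compressive)

If the supports were absent, the total length change would be Σ αᵢΔT Lᵢ = 1.7×10⁻⁶×126×180 + 12.1×10⁻⁶×126×750 + 22.8×10⁻⁶×126×525 = 2.69 mm.
Since the ends are fixed, an axial force P builds up, equal in every segment, with P · Σ Lᵢ/(AᵢEᵢ) = δ_free.
Σ Lᵢ/(AᵢEᵢ) = 180/(2400×140×10³) + 750/(2275×208×10³) + 525/(925×72×10³) = 1×10⁻⁵ mm/N.
So P = 2.69 / 1×10⁻⁵ = 268.9 kN, compressive.
σ_{invar} = P / A = 268900 / 2400 = 112.1 MPa.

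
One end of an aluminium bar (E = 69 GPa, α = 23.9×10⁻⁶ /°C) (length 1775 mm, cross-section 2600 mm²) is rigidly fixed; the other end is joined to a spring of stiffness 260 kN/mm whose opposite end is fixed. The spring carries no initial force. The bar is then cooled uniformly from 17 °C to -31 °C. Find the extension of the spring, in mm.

δ ≈ 0.57 mm

If the spring were absent the bar would shorten by αΔT L = 23.9×10⁻⁶ × 48 × 1775 = 2.036 mm.
With a force P in the spring, the elastic change of the bar is PL/(AE) and that of the spring is P/k; compatibility requires their sum to equal δ_free.
P [ L/(AE) + 1/k ] = δ_free → P [ 1775/(2600×69×10³) + 1/(260×10³) ] = 2.036.
P = 2.036 / 1.374×10⁻⁵ = 148200 N.
Spring extension = P/k = 148200/(260×10³) = 0.57 mm.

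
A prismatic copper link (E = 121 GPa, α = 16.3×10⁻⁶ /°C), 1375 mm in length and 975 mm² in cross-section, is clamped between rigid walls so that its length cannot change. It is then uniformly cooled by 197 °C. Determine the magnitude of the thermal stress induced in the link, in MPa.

With length fixed, the mechanical strain must cancel the thermal strain αΔT = 16.3×10⁻⁶ × 197 = 3211.1×10⁻⁶.
The stress required to suppress this strain is σ = Eε = 121×10³ × 3211.1×10⁻⁶ = 388.5 MPa, tensile since the link is trying to contract.

σ ≈ 389 MPa (tensile)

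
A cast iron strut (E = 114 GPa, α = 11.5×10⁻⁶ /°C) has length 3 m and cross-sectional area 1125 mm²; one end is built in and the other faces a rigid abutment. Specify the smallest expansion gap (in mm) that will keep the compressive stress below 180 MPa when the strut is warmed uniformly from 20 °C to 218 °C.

g ≈ 2.09 mm

With no wall the strut would lengthen by αΔT L = 11.5×10⁻⁶ × 198 × 3000 = 6.831 mm.
At the allowable stress the elastic shortening the wall may impose is σL/E = 180 × 3000 / (114×10³) = 4.737 mm.
The gap must absorb the remainder: g_min = 6.831 − 4.737 = 2.094 mm.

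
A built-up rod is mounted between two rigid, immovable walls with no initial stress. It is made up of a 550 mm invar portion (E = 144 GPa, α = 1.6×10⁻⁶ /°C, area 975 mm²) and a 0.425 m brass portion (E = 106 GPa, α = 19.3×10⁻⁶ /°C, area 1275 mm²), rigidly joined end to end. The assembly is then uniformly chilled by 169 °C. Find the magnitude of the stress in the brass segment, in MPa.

Free thermal contraction of the whole bar: Σ αᵢΔT Lᵢ = 1.6×10⁻⁶×169×550 + 19.3×10⁻⁶×169×425 = 1.535 mm.
The rigid supports impose zero overall length change; the single axial force P common to all segments must satisfy P Σ Lᵢ/(AᵢEᵢ) = δ_free.
The series flexibility is Σ Lᵢ/(AᵢEᵢ) = 550/(975×144×10³) + 425/(1275×106×10³) = 7.062×10⁻⁶ mm/N.
Hence P = δ_free / Σ(L/AE) = 1.535/7.062×10⁻⁶ = 217.4 kN (tensile).
σ_{brass} = P / A = 217400 / 1275 = 170.5 MPa.

σ ≈ 170 MPa (tensile)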